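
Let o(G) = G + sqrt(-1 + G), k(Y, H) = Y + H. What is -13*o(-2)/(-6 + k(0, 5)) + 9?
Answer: -17 + 13*I*sqrt(3) ≈ -17.0 + 22.517*I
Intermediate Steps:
k(Y, H) = H + Y
-13*o(-2)/(-6 + k(0, 5)) + 9 = -13*(-2 + sqrt(-1 - 2))/(-6 + (5 + 0)) + 9 = -13*(-2 + sqrt(-3))/(-6 + 5) + 9 = -13*(-2 + I*sqrt(3))/(-1) + 9 = -13*(-2 + I*sqrt(3))*(-1) + 9 = -13*(2 - I*sqrt(3)) + 9 = (-26 + 13*I*sqrt(3)) + 9 = -17 + 13*I*sqrt(3)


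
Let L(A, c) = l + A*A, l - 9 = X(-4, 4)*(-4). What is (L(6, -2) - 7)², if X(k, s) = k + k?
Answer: 4900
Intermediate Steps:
X(k, s) = 2*k
l = 41 (l = 9 + (2*(-4))*(-4) = 9 - 8*(-4) = 9 + 32 = 41)
L(A, c) = 41 + A² (L(A, c) = 41 + A*A = 41 + A²)
(L(6, -2) - 7)² = ((41 + 6²) - 7)² = ((41 + 36) - 7)² = (77 - 7)² = 70² = 4900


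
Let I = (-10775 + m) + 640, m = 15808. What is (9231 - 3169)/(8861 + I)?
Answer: 3031/7267 ≈ 0.41709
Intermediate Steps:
I = 5673 (I = (-10775 + 15808) + 640 = 5033 + 640 = 5673)
(9231 - 3169)/(8861 + I) = (9231 - 3169)/(8861 + 5673) = 6062/14534 = 6062*(1/14534) = 3031/7267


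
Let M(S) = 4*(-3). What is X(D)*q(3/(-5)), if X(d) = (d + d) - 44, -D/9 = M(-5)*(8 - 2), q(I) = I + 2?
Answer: 8764/5 ≈ 1752.8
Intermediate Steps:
M(S) = -12
q(I) = 2 + I
D = 648 (D = -(-108)*(8 - 2) = -(-108)*6 = -9*(-72) = 648)
X(d) = -44 + 2*d (X(d) = 2*d - 44 = -44 + 2*d)
X(D)*q(3/(-5)) = (-44 + 2*648)*(2 + 3/(-5)) = (-44 + 1296)*(2 + 3*(-⅕)) = 1252*(2 - ⅗) = 1252*(7/5) = 8764/5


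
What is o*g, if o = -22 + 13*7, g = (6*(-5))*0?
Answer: 0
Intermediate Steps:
g = 0 (g = -30*0 = 0)
o = 69 (o = -22 + 91 = 69)
o*g = 69*0 = 0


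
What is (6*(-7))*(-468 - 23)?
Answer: 20622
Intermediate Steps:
(6*(-7))*(-468 - 23) = -42*(-491) = 20622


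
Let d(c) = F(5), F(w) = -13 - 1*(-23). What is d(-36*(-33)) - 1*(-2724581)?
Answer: 2724591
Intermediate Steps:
F(w) = 10 (F(w) = -13 + 23 = 10)
d(c) = 10
d(-36*(-33)) - 1*(-2724581) = 10 - 1*(-2724581) = 10 + 2724581 = 2724591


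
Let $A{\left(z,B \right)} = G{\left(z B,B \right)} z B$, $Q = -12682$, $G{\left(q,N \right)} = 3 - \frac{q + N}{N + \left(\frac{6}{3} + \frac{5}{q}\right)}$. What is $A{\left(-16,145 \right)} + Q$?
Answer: $- \frac{3681065894}{68207} \approx -53969.0$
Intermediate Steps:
$G{\left(q,N \right)} = 3 - \frac{N + q}{2 + N + \frac{5}{q}}$ ($G{\left(q,N \right)} = 3 - \frac{N + q}{N + \left(6 \cdot \frac{1}{3} + \frac{5}{q}\right)} = 3 - \frac{N + q}{N + \left(2 + \frac{5}{q}\right)} = 3 - \frac{N + q}{2 + N + \frac{5}{q}}$)
$A{\left(z,B \right)} = \frac{B z \left(15 - B^{2} z^{2} + 2 z B^{2} + 6 B z\right)}{5 + z B^{2} + 2 B z}$ ($A{\left(z,B \right)} = \frac{15 - \left(z B\right)^{2} + 6 z B + 2 B z B}{5 + 2 z B + B z B} z B = \frac{15 - \left(B z\right)^{2} + 6 B z + 2 B B z}{5 + 2 B z + B B z} B z = \frac{15 - B^{2} z^{2} + 6 B z + 2 z B^{2}}{5 + 2 B z + z B^{2}} B z = \frac{15 - B^{2} z^{2} + 6 B z + 2 z B^{2}}{5 + z B^{2} + 2 B z} B z = \frac{15 - B^{2} z^{2} + 2 z B^{2} + 6 B z}{5 + z B^{2} + 2 B z} B z = \frac{B z \left(15 - B^{2} z^{2} + 2 z B^{2} + 6 B z\right)}{5 + z B^{2} + 2 B z}$)
$A{\left(-16,145 \right)} + Q = 145 \left(-16\right) \frac{1}{5 - 16 \cdot 145^{2} + 2 \cdot 145 \left(-16\right)} \left(15 - 145^{2} \left(-16\right)^{2} + 2 \left(-16\right) 145^{2} + 6 \cdot 145 \left(-16\right)\right) - 12682 = 145 \left(-16\right) \frac{1}{5 - 336400 - 4640} \left(15 - 21025 \cdot 256 + 2 \left(-16\right) 21025 - 13920\right) - 12682 = 145 \left(-16\right) \frac{1}{5 - 336400 - 4640} \left(15 - 5382400 - 672800 - 13920\right) - 12682 = 145 \left(-16\right) \frac{1}{-341035} \left(-6069105\right) - 12682 = 145 \left(-16\right) \left(- \frac{1}{341035}\right) \left(-6069105\right) - 12682 = - \frac{2816064720}{68207} - 12682 = - \frac{3681065894}{68207}$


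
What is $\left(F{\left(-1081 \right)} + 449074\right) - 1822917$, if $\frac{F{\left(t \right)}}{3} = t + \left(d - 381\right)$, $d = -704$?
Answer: $-1380341$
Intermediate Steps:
$F{\left(t \right)} = -3255 + 3 t$ ($F{\left(t \right)} = 3 \left(t - 1085\right) = 3 \left(-1085 + t\right) = -3255 + 3 t$)
$\left(F{\left(-1081 \right)} + 449074\right) - 1822917 = \left(\left(-3255 + 3 \left(-1081\right)\right) + 449074\right) - 1822917 = \left(\left(-3255 - 3243\right) + 449074\right) - 1822917 = \left(-6498 + 449074\right) - 1822917 = 442576 - 1822917 = -1380341$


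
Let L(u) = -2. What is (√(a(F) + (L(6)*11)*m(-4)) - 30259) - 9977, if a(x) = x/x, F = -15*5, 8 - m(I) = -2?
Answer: -40236 + I*√219 ≈ -40236.0 + 14.799*I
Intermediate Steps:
m(I) = 10 (m(I) = 8 - 1*(-2) = 8 + 2 = 10)
F = -75
a(x) = 1
(√(a(F) + (L(6)*11)*m(-4)) - 30259) - 9977 = (√(1 - 2*11*10) - 30259) - 9977 = (√(1 - 22*10) - 30259) - 9977 = (√(1 - 220) - 30259) - 9977 = (√(-219) - 30259) - 9977 = (I*√219 - 30259) - 9977 = (-30259 + I*√219) - 9977 = -40236 + I*√219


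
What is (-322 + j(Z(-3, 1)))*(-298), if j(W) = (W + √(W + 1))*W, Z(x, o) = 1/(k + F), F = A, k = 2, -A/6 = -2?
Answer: 9403539/98 - 149*√210/98 ≈ 95933.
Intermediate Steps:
A = 12 (A = -6*(-2) = 12)
F = 12
Z(x, o) = 1/14 (Z(x, o) = 1/(2 + 12) = 1/14)
j(W) = W*(W + √(1 + W)) (j(W) = (W + √(1 + W))*W = W*(W + √(1 + W)))
(-322 + j(Z(-3, 1)))*(-298) = (-322 + (1/14 + √(1 + 1/14))/14)*(-298) = (-322 + (1/14 + √(15/14))/14)*(-298) = (-322 + (1/14 + √210/14)/14)*(-298) = (-322 + (1/196 + √210/196))*(-298) = (-63111/196 + √210/196)*(-298) = 9403539/98 - 149*√210/98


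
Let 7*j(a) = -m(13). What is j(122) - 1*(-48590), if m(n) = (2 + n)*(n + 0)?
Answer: 339935/7 ≈ 48562.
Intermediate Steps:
m(n) = n*(2 + n) (m(n) = (2 + n)*n = n*(2 + n))
j(a) = -195/7 (j(a) = (-13*(2 + 13))/7 = (-13*15)/7 = (-1*195)/7 = (⅐)*(-195) = -195/7)
j(122) - 1*(-48590) = -195/7 - 1*(-48590) = -195/7 + 48590 = 339935/7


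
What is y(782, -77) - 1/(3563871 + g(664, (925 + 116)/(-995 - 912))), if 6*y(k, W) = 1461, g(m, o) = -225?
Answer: 433873900/1781823 ≈ 243.50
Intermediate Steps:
y(k, W) = 487/2 (y(k, W) = (⅙)*1461 = 487/2)
y(782, -77) - 1/(3563871 + g(664, (925 + 116)/(-995 - 912))) = 487/2 - 1/(3563871 - 225) = 487/2 - 1/3563646 = 433873900/1781823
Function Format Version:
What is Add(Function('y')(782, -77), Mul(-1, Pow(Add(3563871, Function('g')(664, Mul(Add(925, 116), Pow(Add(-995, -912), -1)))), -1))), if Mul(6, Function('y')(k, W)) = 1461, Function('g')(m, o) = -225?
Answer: Rational(433873900, 1781823) ≈ 243.50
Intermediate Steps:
Function('y')(k, W) = Rational(487, 2) (Function('y')(k, W) = Mul(Rational(1, 6), 1461) = Rational(487, 2))
Add(Function('y')(782, -77), Mul(-1, Pow(Add(3563871, Function('g')(664, Mul(Add(925, 116), Pow(Add(-995, -912), -1)))), -1))) = Add(Rational(487, 2), Mul(-1, Pow(Add(3563871, -225), -1))) = Add(Rational(487, 2), Mul(-1, Pow(3563646, -1))) = Add(Rational(487, 2), Mul(-1, Rational(1, 3563646))) = Add(Rational(487, 2), Rational(-1, 3563646)) = Rational(433873900, 1781823)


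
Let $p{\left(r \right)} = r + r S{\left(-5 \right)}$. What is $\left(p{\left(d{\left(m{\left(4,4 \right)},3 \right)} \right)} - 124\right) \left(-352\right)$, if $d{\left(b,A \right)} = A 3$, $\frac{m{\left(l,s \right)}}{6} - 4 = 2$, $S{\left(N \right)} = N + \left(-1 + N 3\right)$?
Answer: $107008$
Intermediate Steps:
$S{\left(N \right)} = -1 + 4 N$ ($S{\left(N \right)} = N + \left(-1 + 3 N\right) = -1 + 4 N$)
$m{\left(l,s \right)} = 36$ ($m{\left(l,s \right)} = 24 + 6 \cdot 2 = 24 + 12 = 36$)
$d{\left(b,A \right)} = 3 A$
$p{\left(r \right)} = - 20 r$ ($p{\left(r \right)} = r + r \left(-1 + 4 \left(-5\right)\right) = r + r \left(-1 - 20\right) = r + r \left(-21\right) = r - 21 r = - 20 r$)
$\left(p{\left(d{\left(m{\left(4,4 \right)},3 \right)} \right)} - 124\right) \left(-352\right) = \left(- 20 \cdot 3 \cdot 3 - 124\right) \left(-352\right) = \left(\left(-20\right) 9 - 124\right) \left(-352\right) = \left(-180 - 124\right) \left(-352\right) = \left(-304\right) \left(-352\right) = 107008$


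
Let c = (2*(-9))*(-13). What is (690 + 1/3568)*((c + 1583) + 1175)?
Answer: 460379227/223 ≈ 2.0645e+6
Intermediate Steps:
c = 234 (c = -18*(-13) = 234)
(690 + 1/3568)*((c + 1583) + 1175) = (690 + 1/3568)*((234 + 1583) + 1175) = (690 + 1/3568)*(1817 + 1175) = (2461921/3568)*2992 = 460379227/223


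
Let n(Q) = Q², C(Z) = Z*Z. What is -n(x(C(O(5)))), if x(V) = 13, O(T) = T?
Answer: -169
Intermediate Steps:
C(Z) = Z²
-n(x(C(O(5)))) = -1*13² = -1*169 = -169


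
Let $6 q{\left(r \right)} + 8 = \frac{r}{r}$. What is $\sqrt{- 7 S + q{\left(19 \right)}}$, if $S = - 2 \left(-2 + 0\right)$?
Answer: $\frac{5 i \sqrt{42}}{6} \approx 5.4006 i$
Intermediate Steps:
$q{\left(r \right)} = - \frac{7}{6}$ ($q{\left(r \right)} = - \frac{4}{3} + \frac{r \frac{1}{r}}{6} = - \frac{4}{3} + \frac{1}{6} \cdot 1 = - \frac{4}{3} + \frac{1}{6} = - \frac{7}{6}$)
$S = 4$ ($S = \left(-2\right) \left(-2\right) = 4$)
$\sqrt{- 7 S + q{\left(19 \right)}} = \sqrt{\left(-7\right) 4 - \frac{7}{6}} = \sqrt{-28 - \frac{7}{6}} = \sqrt{- \frac{175}{6}} = \frac{5 i \sqrt{42}}{6}$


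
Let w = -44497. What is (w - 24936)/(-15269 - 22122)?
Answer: 69433/37391 ≈ 1.8569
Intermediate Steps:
(w - 24936)/(-15269 - 22122) = (-44497 - 24936)/(-15269 - 22122) = -69433/(-37391) = -69433*(-1/37391) = 69433/37391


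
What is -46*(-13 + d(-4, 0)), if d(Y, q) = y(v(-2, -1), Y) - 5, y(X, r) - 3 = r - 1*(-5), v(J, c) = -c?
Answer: 644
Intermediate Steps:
y(X, r) = 8 + r (y(X, r) = 3 + (r - 1*(-5)) = 3 + (r + 5) = 3 + (5 + r) = 8 + r)
d(Y, q) = 3 + Y (d(Y, q) = (8 + Y) - 5 = 3 + Y)
-46*(-13 + d(-4, 0)) = -46*(-13 + (3 - 4)) = -46*(-13 - 1) = -46*(-14) = 644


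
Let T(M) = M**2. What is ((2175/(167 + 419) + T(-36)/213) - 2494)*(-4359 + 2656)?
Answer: 176018311261/41606 ≈ 4.2306e+6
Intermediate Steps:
((2175/(167 + 419) + T(-36)/213) - 2494)*(-4359 + 2656) = ((2175/(167 + 419) + (-36)**2/213) - 2494)*(-4359 + 2656) = ((2175/586 + 1296*(1/213)) - 2494)*(-1703) = ((2175*(1/586) + 432/71) - 2494)*(-1703) = ((2175/586 + 432/71) - 2494)*(-1703) = (407577/41606 - 2494)*(-1703) = -103357787/41606*(-1703) = 176018311261/41606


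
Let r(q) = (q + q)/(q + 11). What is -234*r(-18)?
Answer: -8424/7 ≈ -1203.4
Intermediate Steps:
r(q) = 2*q/(11 + q) (r(q) = (2*q)/(11 + q) = 2*q/(11 + q))
-234*r(-18) = -468*(-18)/(11 - 18) = -468*(-18)/(-7) = -468*(-18)*(-1)/7 = -234*36/7 = -8424/7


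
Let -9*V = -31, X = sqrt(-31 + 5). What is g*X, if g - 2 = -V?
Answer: -13*I*sqrt(26)/9 ≈ -7.3652*I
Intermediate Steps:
X = I*sqrt(26) (X = sqrt(-26) = I*sqrt(26) ≈ 5.099*I)
V = 31/9 (V = -1/9*(-31) = 31/9 ≈ 3.4444)
g = -13/9 (g = 2 - 1*31/9 = 2 - 31/9 = -13/9 ≈ -1.4444)
g*X = -13*I*sqrt(26)/9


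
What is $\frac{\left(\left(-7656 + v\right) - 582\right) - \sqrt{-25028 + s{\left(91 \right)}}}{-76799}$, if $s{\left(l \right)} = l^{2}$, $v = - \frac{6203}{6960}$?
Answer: $\frac{57342683}{534521040} + \frac{i \sqrt{16747}}{76799} \approx 0.10728 + 0.0016851 i$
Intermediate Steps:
$v = - \frac{6203}{6960}$ ($v = \left(-6203\right) \frac{1}{6960} = - \frac{6203}{6960} \approx -0.89124$)
$\frac{\left(\left(-7656 + v\right) - 582\right) - \sqrt{-25028 + s{\left(91 \right)}}}{-76799} = \frac{\left(\left(-7656 - \frac{6203}{6960}\right) - 582\right) - \sqrt{-25028 + 91^{2}}}{-76799} = \left(\left(- \frac{53291963}{6960} - 582\right) - \sqrt{-25028 + 8281}\right) \left(- \frac{1}{76799}\right) = \left(- \frac{57342683}{6960} - \sqrt{-16747}\right) \left(- \frac{1}{76799}\right) = \left(- \frac{57342683}{6960} - i \sqrt{16747}\right) \left(- \frac{1}{76799}\right) = \frac{57342683}{534521040} + \frac{i \sqrt{16747}}{76799}$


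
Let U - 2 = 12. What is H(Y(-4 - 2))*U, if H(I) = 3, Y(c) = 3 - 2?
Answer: 42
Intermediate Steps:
Y(c) = 1
U = 14 (U = 2 + 12 = 14)
H(Y(-4 - 2))*U = 3*14 = 42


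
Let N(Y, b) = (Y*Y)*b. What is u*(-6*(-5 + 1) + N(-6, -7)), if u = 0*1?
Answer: 0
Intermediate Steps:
N(Y, b) = b*Y² (N(Y, b) = Y²*b = b*Y²)
u = 0
u*(-6*(-5 + 1) + N(-6, -7)) = 0*(-6*(-5 + 1) - 7*(-6)²) = 0*(-6*(-4) - 7*36) = 0*(24 - 252) = 0*(-228) = 0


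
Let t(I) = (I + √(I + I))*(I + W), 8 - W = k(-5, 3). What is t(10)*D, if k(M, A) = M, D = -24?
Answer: -5520 - 1104*√5 ≈ -7988.6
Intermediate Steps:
W = 13 (W = 8 - 1*(-5) = 8 + 5 = 13)
t(I) = (13 + I)*(I + √2*√I) (t(I) = (I + √(I + I))*(I + 13) = (I + √(2*I))*(13 + I) = (I + √2*√I)*(13 + I) = (13 + I)*(I + √2*√I))
t(10)*D = (10² + 13*10 + √2*10^(3/2) + 13*√2*√10)*(-24) = (100 + 130 + √2*(10*√10) + 26*√5)*(-24) = (100 + 130 + 20*√5 + 26*√5)*(-24) = (230 + 46*√5)*(-24) = -5520 - 1104*√5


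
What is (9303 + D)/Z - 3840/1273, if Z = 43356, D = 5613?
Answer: -12291581/4599349 ≈ -2.6725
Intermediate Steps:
(9303 + D)/Z - 3840/1273 = (9303 + 5613)/43356 - 3840/1273 = 14916*(1/43356) - 3840*1/1273 = 1243/3613 - 3840/1273 = -12291581/4599349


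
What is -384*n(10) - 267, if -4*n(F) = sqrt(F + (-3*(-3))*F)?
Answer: 693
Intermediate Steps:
n(F) = -sqrt(10)*sqrt(F)/4 (n(F) = -sqrt(F + (-3*(-3))*F)/4 = -sqrt(F + 9*F)/4 = -sqrt(10)*sqrt(F)/4)
-384*n(10) - 267 = -(-96)*sqrt(10)*sqrt(10) - 267 = -384*(-5/2) - 267 = 960 - 267 = 693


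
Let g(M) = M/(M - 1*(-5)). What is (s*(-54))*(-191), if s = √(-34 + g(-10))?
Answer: 41256*I*√2 ≈ 58345.0*I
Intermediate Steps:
g(M) = M/(5 + M) (g(M) = M/(M + 5) = M/(5 + M))
s = 4*I*√2 (s = √(-34 - 10/(5 - 10)) = √(-34 - 10/(-5)) = √(-34 - 10*(-⅕)) = √(-34 + 2) = √(-32) = 4*I*√2 ≈ 5.6569*I)
(s*(-54))*(-191) = ((4*I*√2)*(-54))*(-191) = -216*I*√2*(-191) = 41256*I*√2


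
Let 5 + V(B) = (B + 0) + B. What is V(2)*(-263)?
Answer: 263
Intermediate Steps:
V(B) = -5 + 2*B (V(B) = -5 + ((B + 0) + B) = -5 + (B + B) = -5 + 2*B)
V(2)*(-263) = (-5 + 2*2)*(-263) = (-5 + 4)*(-263) = -1*(-263) = 263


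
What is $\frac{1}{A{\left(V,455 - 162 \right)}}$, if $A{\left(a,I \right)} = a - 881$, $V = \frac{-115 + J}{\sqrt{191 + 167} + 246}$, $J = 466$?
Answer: $- \frac{52912852}{46540274987} + \frac{351 \sqrt{358}}{46540274987} \approx -0.0011368$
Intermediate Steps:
$V = \frac{351}{246 + \sqrt{358}}$ ($V = \frac{-115 + 466}{\sqrt{191 + 167} + 246} = \frac{351}{\sqrt{358} + 246} = \frac{351}{246 + \sqrt{358}} \approx 1.3249$)
$A{\left(a,I \right)} = -881 + a$
$\frac{1}{A{\left(V,455 - 162 \right)}} = \frac{1}{-881 + \left(\frac{43173}{30079} - \frac{351 \sqrt{358}}{60158}\right)} = \frac{1}{- \frac{26456426}{30079} - \frac{351 \sqrt{358}}{60158}}$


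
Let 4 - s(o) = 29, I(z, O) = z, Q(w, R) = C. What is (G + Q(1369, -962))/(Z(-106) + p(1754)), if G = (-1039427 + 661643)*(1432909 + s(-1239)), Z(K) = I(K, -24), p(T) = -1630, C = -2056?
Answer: 67665081389/217 ≈ 3.1182e+8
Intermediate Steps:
Q(w, R) = -2056
s(o) = -25 (s(o) = 4 - 1*29 = 4 - 29 = -25)
Z(K) = K
G = -541320649056 (G = (-1039427 + 661643)*(1432909 - 25) = -377784*1432884 = -541320649056)
(G + Q(1369, -962))/(Z(-106) + p(1754)) = (-541320649056 - 2056)/(-106 - 1630) = -541320651112/(-1736) = -541320651112*(-1/1736) = 67665081389/217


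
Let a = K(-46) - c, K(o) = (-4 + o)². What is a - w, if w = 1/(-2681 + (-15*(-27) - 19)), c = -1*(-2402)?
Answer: 224911/2295 ≈ 98.000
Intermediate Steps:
c = 2402
a = 98 (a = (-4 - 46)² - 1*2402 = (-50)² - 2402 = 2500 - 2402 = 98)
w = -1/2295 (w = 1/(-2681 + (405 - 19)) = 1/(-2681 + 386) = 1/(-2295) = -1/2295 ≈ -0.00043573)
a - w = 98 - 1*(-1/2295) = 98 + 1/2295 = 224911/2295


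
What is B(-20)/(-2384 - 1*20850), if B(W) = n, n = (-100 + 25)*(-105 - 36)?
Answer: -10575/23234 ≈ -0.45515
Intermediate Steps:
n = 10575 (n = -75*(-141) = 10575)
B(W) = 10575
B(-20)/(-2384 - 1*20850) = 10575/(-2384 - 1*20850) = 10575/(-2384 - 20850) = 10575/(-23234) = 10575*(-1/23234) = -10575/23234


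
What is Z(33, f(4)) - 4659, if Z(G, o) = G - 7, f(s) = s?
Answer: -4633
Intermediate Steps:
Z(G, o) = -7 + G
Z(33, f(4)) - 4659 = (-7 + 33) - 4659 = 26 - 4659 = -4633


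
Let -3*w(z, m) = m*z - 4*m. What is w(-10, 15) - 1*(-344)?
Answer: 414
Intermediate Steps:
w(z, m) = 4*m/3 - m*z/3 (w(z, m) = -(m*z - 4*m)/3 = -(-4*m + m*z)/3 = 4*m/3 - m*z/3)
w(-10, 15) - 1*(-344) = (⅓)*15*(4 - 1*(-10)) - 1*(-344) = (⅓)*15*(4 + 10) + 344 = (⅓)*15*14 + 344 = 70 + 344 = 414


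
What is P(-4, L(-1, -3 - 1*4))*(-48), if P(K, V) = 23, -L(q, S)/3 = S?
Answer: -1104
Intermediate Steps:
L(q, S) = -3*S
P(-4, L(-1, -3 - 1*4))*(-48) = 23*(-48) = -1104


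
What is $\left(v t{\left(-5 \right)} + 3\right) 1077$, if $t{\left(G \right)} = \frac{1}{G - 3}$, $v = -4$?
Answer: $\frac{7539}{2} \approx 3769.5$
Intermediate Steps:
$t{\left(G \right)} = \frac{1}{-3 + G}$
$\left(v t{\left(-5 \right)} + 3\right) 1077 = \left(- \frac{4}{-3 - 5} + 3\right) 1077 = \left(- \frac{4}{-8} + 3\right) 1077 = \left(\left(-4\right) \left(- \frac{1}{8}\right) + 3\right) 1077 = \left(\frac{1}{2} + 3\right) 1077 = \frac{7}{2} \cdot 1077 = \frac{7539}{2}$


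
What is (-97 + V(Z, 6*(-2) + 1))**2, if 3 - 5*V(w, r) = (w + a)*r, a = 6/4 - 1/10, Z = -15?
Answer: 9972964/625 ≈ 15957.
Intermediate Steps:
a = 7/5 (a = 6*(1/4) - 1*1/10 = 3/2 - 1/10 = 7/5 ≈ 1.4000)
V(w, r) = 3/5 - r*(7/5 + w)/5 (V(w, r) = 3/5 - (w + 7/5)*r/5 = 3/5 - (7/5 + w)*r/5 = 3/5 - r*(7/5 + w)/5)
(-97 + V(Z, 6*(-2) + 1))**2 = (-97 + (3/5 - 7*(6*(-2) + 1)/25 - 1/5*(6*(-2) + 1)*(-15)))**2 = (-97 + (3/5 - 7*(-12 + 1)/25 - 1/5*(-12 + 1)*(-15)))**2 = (-97 + (3/5 - 7/25*(-11) - 1/5*(-11)*(-15)))**2 = (-97 + (3/5 + 77/25 - 33))**2 = (-97 - 733/25)**2 = (-3158/25)**2 = 9972964/625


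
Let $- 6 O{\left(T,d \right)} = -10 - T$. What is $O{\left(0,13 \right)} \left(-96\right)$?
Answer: $-160$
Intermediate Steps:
$O{\left(T,d \right)} = \frac{5}{3} + \frac{T}{6}$ ($O{\left(T,d \right)} = - \frac{-10 - T}{6} = \frac{5}{3} + \frac{T}{6}$)
$O{\left(0,13 \right)} \left(-96\right) = \left(\frac{5}{3} + \frac{1}{6} \cdot 0\right) \left(-96\right) = \left(\frac{5}{3} + 0\right) \left(-96\right) = \frac{5}{3} \left(-96\right) = -160$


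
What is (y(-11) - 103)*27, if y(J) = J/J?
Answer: -2754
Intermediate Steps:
y(J) = 1
(y(-11) - 103)*27 = (1 - 103)*27 = -102*27 = -2754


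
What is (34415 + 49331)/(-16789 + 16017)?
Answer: -41873/386 ≈ -108.48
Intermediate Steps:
(34415 + 49331)/(-16789 + 16017) = 83746/(-772) = 83746*(-1/772) = -41873/386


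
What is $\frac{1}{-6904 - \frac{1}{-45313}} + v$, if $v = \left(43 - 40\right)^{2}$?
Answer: $\frac{2815523246}{312840951} \approx 8.9998$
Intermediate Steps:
$v = 9$ ($v = 3^{2} = 9$)
$\frac{1}{-6904 - \frac{1}{-45313}} + v = \frac{1}{-6904 - \frac{1}{-45313}} + 9 = \frac{1}{-6904 - - \frac{1}{45313}} + 9 = \frac{1}{-6904 + \frac{1}{45313}} + 9 = \frac{1}{- \frac{312840951}{45313}} + 9 = - \frac{45313}{312840951} + 9 = \frac{2815523246}{312840951}$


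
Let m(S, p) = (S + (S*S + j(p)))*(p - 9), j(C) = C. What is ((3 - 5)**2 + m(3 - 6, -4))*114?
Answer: -2508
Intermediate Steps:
m(S, p) = (-9 + p)*(S + p + S**2) (m(S, p) = (S + (S*S + p))*(p - 9) = (S + (S**2 + p))*(-9 + p) = (S + (p + S**2))*(-9 + p) = (S + p + S**2)*(-9 + p) = (-9 + p)*(S + p + S**2))
((3 - 5)**2 + m(3 - 6, -4))*114 = ((3 - 5)**2 + ((-4)**2 - 9*(3 - 6) - 9*(-4) - 9*(3 - 6)**2 + (3 - 6)*(-4) - 4*(3 - 6)**2))*114 = ((-2)**2 + (16 - 9*(-3) + 36 - 9*(-3)**2 - 3*(-4) - 4*(-3)**2))*114 = (4 + (16 + 27 + 36 - 9*9 + 12 - 4*9))*114 = (4 + (16 + 27 + 36 - 81 + 12 - 36))*114 = (4 - 26)*114 = -22*114 = -2508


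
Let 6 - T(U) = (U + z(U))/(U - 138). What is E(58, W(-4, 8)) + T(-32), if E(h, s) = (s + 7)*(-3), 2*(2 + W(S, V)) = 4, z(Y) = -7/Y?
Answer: -82617/5440 ≈ -15.187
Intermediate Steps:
W(S, V) = 0 (W(S, V) = -2 + (½)*4 = -2 + 2 = 0)
E(h, s) = -21 - 3*s (E(h, s) = (7 + s)*(-3) = -21 - 3*s)
T(U) = 6 - (U - 7/U)/(-138 + U) (T(U) = 6 - (U - 7/U)/(U - 138) = 6 - (U - 7/U)/(-138 + U))
E(58, W(-4, 8)) + T(-32) = (-21 - 3*0) + (7 - 32*(-828 + 5*(-32)))/((-32)*(-138 - 32)) = (-21 + 0) - 1/32*(7 - 32*(-828 - 160))/(-170) = -21 - 1/32*(-1/170)*(7 - 32*(-988)) = -21 - 1/32*(-1/170)*(7 + 31616) = -21 - 1/32*(-1/170)*31623 = -21 + 31623/5440 = -82617/5440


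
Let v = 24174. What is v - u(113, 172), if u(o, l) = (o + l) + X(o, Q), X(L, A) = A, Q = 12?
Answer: 23877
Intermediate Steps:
u(o, l) = 12 + l + o (u(o, l) = (o + l) + 12 = (l + o) + 12 = 12 + l + o)
v - u(113, 172) = 24174 - (12 + 172 + 113) = 24174 - 1*297 = 24174 - 297 = 23877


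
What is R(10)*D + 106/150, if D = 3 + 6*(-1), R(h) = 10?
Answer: -2197/75 ≈ -29.293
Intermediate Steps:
D = -3 (D = 3 - 6 = -3)
R(10)*D + 106/150 = 10*(-3) + 106/150 = -30 + 106*(1/150) = -30 + 53/75 = -2197/75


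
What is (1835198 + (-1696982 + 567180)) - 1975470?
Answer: -1270074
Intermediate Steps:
(1835198 + (-1696982 + 567180)) - 1975470 = (1835198 - 1129802) - 1975470 = 705396 - 1975470 = -1270074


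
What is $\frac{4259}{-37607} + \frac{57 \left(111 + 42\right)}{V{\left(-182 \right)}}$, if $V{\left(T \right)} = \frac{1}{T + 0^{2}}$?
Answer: $- \frac{59690662013}{37607} \approx -1.5872 \cdot 10^{6}$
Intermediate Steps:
$V{\left(T \right)} = \frac{1}{T}$ ($V{\left(T \right)} = \frac{1}{T + 0} = \frac{1}{T}$)
$\frac{4259}{-37607} + \frac{57 \left(111 + 42\right)}{V{\left(-182 \right)}} = \frac{4259}{-37607} + \frac{57 \left(111 + 42\right)}{\frac{1}{-182}} = 4259 \left(- \frac{1}{37607}\right) + \frac{57 \cdot 153}{- \frac{1}{182}} = - \frac{4259}{37607} + 8721 \left(-182\right) = - \frac{4259}{37607} - 1587222 = - \frac{59690662013}{37607}$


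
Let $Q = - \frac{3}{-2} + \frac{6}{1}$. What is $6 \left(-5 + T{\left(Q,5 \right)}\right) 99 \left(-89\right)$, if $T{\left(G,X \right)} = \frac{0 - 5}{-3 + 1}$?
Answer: $132165$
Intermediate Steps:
$Q = \frac{15}{2}$ ($Q = \left(-3\right) \left(- \frac{1}{2}\right) + 6 \cdot 1 = \frac{3}{2} + 6 = \frac{15}{2} \approx 7.5$)
$T{\left(G,X \right)} = \frac{5}{2}$ ($T{\left(G,X \right)} = - \frac{5}{-2} = \left(-5\right) \left(- \frac{1}{2}\right) = \frac{5}{2}$)
$6 \left(-5 + T{\left(Q,5 \right)}\right) 99 \left(-89\right) = 6 \left(-5 + \frac{5}{2}\right) 99 \left(-89\right) = 6 \left(- \frac{5}{2}\right) 99 \left(-89\right) = \left(-15\right) 99 \left(-89\right) = \left(-1485\right) \left(-89\right) = 132165$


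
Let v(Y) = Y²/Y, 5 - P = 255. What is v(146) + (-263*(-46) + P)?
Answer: 11994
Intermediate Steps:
P = -250 (P = 5 - 1*255 = 5 - 255 = -250)
v(Y) = Y
v(146) + (-263*(-46) + P) = 146 + (-263*(-46) - 250) = 146 + (12098 - 250) = 146 + 11848 = 11994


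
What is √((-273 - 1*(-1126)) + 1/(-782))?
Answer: √521629190/782 ≈ 29.206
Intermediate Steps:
√((-273 - 1*(-1126)) + 1/(-782)) = √((-273 + 1126) - 1/782) = √(853 - 1/782) = √(667045/782) = √521629190/782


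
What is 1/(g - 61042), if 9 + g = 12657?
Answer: -1/48394 ≈ -2.0664e-5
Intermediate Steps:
g = 12648 (g = -9 + 12657 = 12648)
1/(g - 61042) = 1/(12648 - 61042) = 1/(-48394) = -1/48394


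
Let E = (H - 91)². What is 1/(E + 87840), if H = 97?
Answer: 1/87876 ≈ 1.1380e-5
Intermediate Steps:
E = 36 (E = (97 - 91)² = 6² = 36)
1/(E + 87840) = 1/(36 + 87840) = 1/87876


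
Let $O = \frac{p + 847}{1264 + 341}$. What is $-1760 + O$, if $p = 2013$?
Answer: $- \frac{564388}{321} \approx -1758.2$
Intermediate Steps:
$O = \frac{572}{321}$ ($O = \frac{2013 + 847}{1264 + 341} = \frac{2860}{1605} = 2860 \cdot \frac{1}{1605} = \frac{572}{321} \approx 1.7819$)
$-1760 + O = -1760 + \frac{572}{321} = - \frac{564388}{321}$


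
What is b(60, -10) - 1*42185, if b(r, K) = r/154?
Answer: -3248215/77 ≈ -42185.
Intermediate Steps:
b(r, K) = r/154 (b(r, K) = r*(1/154) = r/154)
b(60, -10) - 1*42185 = (1/154)*60 - 1*42185 = 30/77 - 42185 = -3248215/77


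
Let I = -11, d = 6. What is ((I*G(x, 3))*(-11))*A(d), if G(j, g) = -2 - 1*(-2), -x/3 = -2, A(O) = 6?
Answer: 0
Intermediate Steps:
x = 6 (x = -3*(-2) = 6)
G(j, g) = 0 (G(j, g) = -2 + 2 = 0)
((I*G(x, 3))*(-11))*A(d) = (-11*0*(-11))*6 = (0*(-11))*6 = 0*6 = 0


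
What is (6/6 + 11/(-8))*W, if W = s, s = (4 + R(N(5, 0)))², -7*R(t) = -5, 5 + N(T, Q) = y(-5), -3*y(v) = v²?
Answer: -3267/392 ≈ -8.3342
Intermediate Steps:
y(v) = -v²/3
N(T, Q) = -40/3 (N(T, Q) = -5 - ⅓*(-5)² = -5 - ⅓*25 = -5 - 25/3 = -40/3)
R(t) = 5/7 (R(t) = -⅐*(-5) = 5/7)
s = 1089/49 (s = (4 + 5/7)² = (33/7)² = 1089/49 ≈ 22.224)
W = 1089/49 ≈ 22.224
(6/6 + 11/(-8))*W = (6/6 + 11/(-8))*(1089/49) = (6*(⅙) + 11*(-⅛))*(1089/49) = (1 - 11/8)*(1089/49) = -3/8*1089/49 = -3267/392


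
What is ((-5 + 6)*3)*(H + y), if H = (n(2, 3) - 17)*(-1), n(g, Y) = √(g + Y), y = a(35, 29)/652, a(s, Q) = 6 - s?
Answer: 33165/652 - 3*√5 ≈ 44.158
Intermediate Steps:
y = -29/652 (y = (6 - 1*35)/652 = (6 - 35)*(1/652) = -29*1/652 = -29/652 ≈ -0.044479)
n(g, Y) = √(Y + g)
H = 17 - √5 (H = (√(3 + 2) - 17)*(-1) = (√5 - 17)*(-1) = (-17 + √5)*(-1) = 17 - √5 ≈ 14.764)
((-5 + 6)*3)*(H + y) = ((-5 + 6)*3)*((17 - √5) - 29/652) = (1*3)*(11055/652 - √5) = 3*(11055/652 - √5) = 33165/652 - 3*√5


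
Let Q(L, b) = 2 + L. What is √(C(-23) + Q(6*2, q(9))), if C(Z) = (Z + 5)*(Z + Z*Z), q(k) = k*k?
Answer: I*√9094 ≈ 95.362*I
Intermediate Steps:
q(k) = k²
C(Z) = (5 + Z)*(Z + Z²)
√(C(-23) + Q(6*2, q(9))) = √(-23*(5 + (-23)² + 6*(-23)) + (2 + 6*2)) = √(-23*(5 + 529 - 138) + (2 + 12)) = √(-23*396 + 14) = √(-9108 + 14) = √(-9094) = I*√9094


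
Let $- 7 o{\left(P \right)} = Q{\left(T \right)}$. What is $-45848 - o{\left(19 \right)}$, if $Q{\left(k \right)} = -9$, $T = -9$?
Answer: $- \frac{320945}{7} \approx -45849.0$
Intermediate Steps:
$o{\left(P \right)} = \frac{9}{7}$ ($o{\left(P \right)} = \left(- \frac{1}{7}\right) \left(-9\right) = \frac{9}{7}$)
$-45848 - o{\left(19 \right)} = -45848 - \frac{9}{7} = - \frac{320945}{7}$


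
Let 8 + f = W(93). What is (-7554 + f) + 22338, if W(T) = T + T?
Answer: 14962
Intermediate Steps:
W(T) = 2*T
f = 178 (f = -8 + 2*93 = -8 + 186 = 178)
(-7554 + f) + 22338 = (-7554 + 178) + 22338 = -7376 + 22338 = 14962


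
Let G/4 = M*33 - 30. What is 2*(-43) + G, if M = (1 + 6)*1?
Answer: 718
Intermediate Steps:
M = 7 (M = 7*1 = 7)
G = 804 (G = 4*(7*33 - 30) = 4*(231 - 30) = 4*201 = 804)
2*(-43) + G = 2*(-43) + 804 = -86 + 804 = 718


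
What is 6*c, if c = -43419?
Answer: -260514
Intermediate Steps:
6*c = 6*(-43419) = -260514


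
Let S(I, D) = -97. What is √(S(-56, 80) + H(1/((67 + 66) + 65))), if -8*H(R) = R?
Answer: I*√1690139/132 ≈ 9.8489*I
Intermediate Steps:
H(R) = -R/8
√(S(-56, 80) + H(1/((67 + 66) + 65))) = √(-97 - 1/(8*((67 + 66) + 65))) = √(-97 - 1/(8*(133 + 65))) = √(-97 - ⅛/198) = √(-97 - ⅛*1/198) = √(-97 - 1/1584) = √(-153649/1584) = I*√1690139/132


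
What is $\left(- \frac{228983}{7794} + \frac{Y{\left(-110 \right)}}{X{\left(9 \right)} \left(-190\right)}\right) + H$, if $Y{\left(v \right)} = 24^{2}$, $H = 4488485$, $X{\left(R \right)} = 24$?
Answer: $\frac{3323387101637}{740430} \approx 4.4885 \cdot 10^{6}$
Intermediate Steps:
$Y{\left(v \right)} = 576$
$\left(- \frac{228983}{7794} + \frac{Y{\left(-110 \right)}}{X{\left(9 \right)} \left(-190\right)}\right) + H = \left(- \frac{228983}{7794} + \frac{576}{24 \left(-190\right)}\right) + 4488485 = \left(\left(-228983\right) \frac{1}{7794} + \frac{576}{-4560}\right) + 4488485 = \left(- \frac{228983}{7794} + 576 \left(- \frac{1}{4560}\right)\right) + 4488485 = \left(- \frac{228983}{7794} - \frac{12}{95}\right) + 4488485 = - \frac{21846913}{740430} + 4488485 = \frac{3323387101637}{740430}$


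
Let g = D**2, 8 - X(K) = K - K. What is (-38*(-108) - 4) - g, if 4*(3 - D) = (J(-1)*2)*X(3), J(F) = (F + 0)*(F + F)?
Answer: 4075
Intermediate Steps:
X(K) = 8 (X(K) = 8 - (K - K) = 8 - 1*0 = 8 + 0 = 8)
J(F) = 2*F**2 (J(F) = F*(2*F) = 2*F**2)
D = -5 (D = 3 - (2*(-1)**2)*2*8/4 = 3 - (2*1)*2*8/4 = 3 - 2*2*8/4 = 3 - 8 = -5)
g = 25 (g = (-5)**2 = 25)
(-38*(-108) - 4) - g = (-38*(-108) - 4) - 1*25 = (4104 - 4) - 25 = 4100 - 25 = 4075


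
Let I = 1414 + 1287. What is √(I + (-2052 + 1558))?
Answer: √2207 ≈ 46.979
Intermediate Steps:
I = 2701
√(I + (-2052 + 1558)) = √(2701 + (-2052 + 1558)) = √(2701 - 494) = √2207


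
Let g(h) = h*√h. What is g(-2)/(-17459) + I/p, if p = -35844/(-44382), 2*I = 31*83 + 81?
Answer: 9815819/5974 + 2*I*√2/17459 ≈ 1643.1 + 0.000162*I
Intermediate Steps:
I = 1327 (I = (31*83 + 81)/2 = (2573 + 81)/2 = (½)*2654 = 1327)
g(h) = h^(3/2)
p = 5974/7397 (p = -35844*(-1/44382) = 5974/7397 ≈ 0.80762)
g(-2)/(-17459) + I/p = (-2)^(3/2)/(-17459) + 1327/(5974/7397) = -2*I*√2*(-1/17459) + 1327*(7397/5974) = 2*I*√2/17459 + 9815819/5974 = 9815819/5974 + 2*I*√2/17459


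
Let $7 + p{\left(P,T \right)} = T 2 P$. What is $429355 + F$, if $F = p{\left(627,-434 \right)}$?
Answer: $-114888$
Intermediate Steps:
$p{\left(P,T \right)} = -7 + 2 P T$ ($p{\left(P,T \right)} = -7 + T 2 P = -7 + 2 T P = -7 + 2 P T$)
$F = -544243$ ($F = -7 + 2 \cdot 627 \left(-434\right) = -7 - 544236 = -544243$)
$429355 + F = 429355 - 544243 = -114888$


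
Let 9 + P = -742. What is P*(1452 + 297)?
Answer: -1313499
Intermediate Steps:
P = -751 (P = -9 - 742 = -751)
P*(1452 + 297) = -751*(1452 + 297) = -751*1749 = -1313499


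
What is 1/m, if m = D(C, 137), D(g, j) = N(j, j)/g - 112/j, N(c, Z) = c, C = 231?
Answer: -31647/7103 ≈ -4.4554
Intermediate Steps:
D(g, j) = -112/j + j/g (D(g, j) = j/g - 112/j = -112/j + j/g)
m = -7103/31647 (m = -112/137 + 137/231 = -7103/31647 ≈ -0.22444)
1/m = 1/(-7103/31647) = -31647/7103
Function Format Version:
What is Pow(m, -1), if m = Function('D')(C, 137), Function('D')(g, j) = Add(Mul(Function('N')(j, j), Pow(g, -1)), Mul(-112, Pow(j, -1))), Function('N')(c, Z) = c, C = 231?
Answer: Rational(-31647, 7103) ≈ -4.4554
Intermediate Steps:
Function('D')(g, j) = Add(Mul(-112, Pow(j, -1)), Mul(j, Pow(g, -1))) (Function('D')(g, j) = Add(Mul(j, Pow(g, -1)), Mul(-112, Pow(j, -1))) = Add(Mul(-112, Pow(j, -1)), Mul(j, Pow(g, -1))))
m = Rational(-7103, 31647) (m = Add(Mul(-112, Pow(137, -1)), Mul(137, Pow(231, -1))) = Add(Mul(-112, Rational(1, 137)), Mul(137, Rational(1, 231))) = Add(Rational(-112, 137), Rational(137, 231)) = Rational(-7103, 31647) ≈ -0.22444)
Pow(m, -1) = Pow(Rational(-7103, 31647), -1) = Rational(-31647, 7103)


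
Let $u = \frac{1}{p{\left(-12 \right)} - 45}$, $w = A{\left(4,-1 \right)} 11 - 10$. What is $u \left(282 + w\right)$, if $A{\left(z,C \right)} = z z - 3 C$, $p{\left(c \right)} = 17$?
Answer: $- \frac{481}{28} \approx -17.179$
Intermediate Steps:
$A{\left(z,C \right)} = z^{2} - 3 C$
$w = 199$ ($w = \left(4^{2} - -3\right) 11 - 10 = \left(16 + 3\right) 11 - 10 = 19 \cdot 11 - 10 = 209 - 10 = 199$)
$u = - \frac{1}{28}$ ($u = \frac{1}{17 - 45} = \frac{1}{-28} = - \frac{1}{28} \approx -0.035714$)
$u \left(282 + w\right) = - \frac{282 + 199}{28} = \left(- \frac{1}{28}\right) 481 = - \frac{481}{28}$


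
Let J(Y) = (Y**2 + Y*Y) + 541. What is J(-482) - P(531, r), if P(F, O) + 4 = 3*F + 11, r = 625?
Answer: 463589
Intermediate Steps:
J(Y) = 541 + 2*Y**2 (J(Y) = (Y**2 + Y**2) + 541 = 2*Y**2 + 541 = 541 + 2*Y**2)
P(F, O) = 7 + 3*F (P(F, O) = -4 + (3*F + 11) = -4 + (11 + 3*F) = 7 + 3*F)
J(-482) - P(531, r) = (541 + 2*(-482)**2) - (7 + 3*531) = (541 + 2*232324) - (7 + 1593) = (541 + 464648) - 1*1600 = 465189 - 1600 = 463589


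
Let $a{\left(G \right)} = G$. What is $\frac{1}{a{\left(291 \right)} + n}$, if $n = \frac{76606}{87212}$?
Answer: $\frac{43606}{12727649} \approx 0.0034261$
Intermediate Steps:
$n = \frac{38303}{43606}$ ($n = 76606 \cdot \frac{1}{87212} = \frac{38303}{43606} \approx 0.87839$)
$\frac{1}{a{\left(291 \right)} + n} = \frac{1}{291 + \frac{38303}{43606}} = \frac{1}{\frac{12727649}{43606}} = \frac{43606}{12727649}$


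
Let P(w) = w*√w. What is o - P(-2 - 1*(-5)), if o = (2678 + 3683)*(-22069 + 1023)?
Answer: -133873606 - 3*√3 ≈ -1.3387e+8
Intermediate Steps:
o = -133873606 (o = 6361*(-21046) = -133873606)
P(w) = w^(3/2)
o - P(-2 - 1*(-5)) = -133873606 - (-2 - 1*(-5))^(3/2) = -133873606 - (-2 + 5)^(3/2) = -133873606 - 3^(3/2) = -133873606 - 3*√3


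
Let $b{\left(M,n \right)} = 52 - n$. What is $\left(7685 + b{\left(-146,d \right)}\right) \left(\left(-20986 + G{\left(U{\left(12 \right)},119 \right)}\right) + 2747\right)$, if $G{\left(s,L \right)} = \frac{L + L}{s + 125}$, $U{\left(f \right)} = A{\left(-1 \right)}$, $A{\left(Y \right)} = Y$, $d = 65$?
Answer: $- \frac{4337361364}{31} \approx -1.3991 \cdot 10^{8}$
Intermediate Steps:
$U{\left(f \right)} = -1$
$G{\left(s,L \right)} = \frac{2 L}{125 + s}$
$\left(7685 + b{\left(-146,d \right)}\right) \left(\left(-20986 + G{\left(U{\left(12 \right)},119 \right)}\right) + 2747\right) = \left(7685 + \left(52 - 65\right)\right) \left(\left(-20986 + 2 \cdot 119 \frac{1}{125 - 1}\right) + 2747\right) = \left(7685 + \left(52 - 65\right)\right) \left(\left(-20986 + 2 \cdot 119 \cdot \frac{1}{124}\right) + 2747\right) = \left(7685 - 13\right) \left(\left(-20986 + 2 \cdot 119 \cdot \frac{1}{124}\right) + 2747\right) = 7672 \left(\left(-20986 + \frac{119}{62}\right) + 2747\right) = 7672 \left(- \frac{1301013}{62} + 2747\right) = 7672 \left(- \frac{1130699}{62}\right) = - \frac{4337361364}{31}$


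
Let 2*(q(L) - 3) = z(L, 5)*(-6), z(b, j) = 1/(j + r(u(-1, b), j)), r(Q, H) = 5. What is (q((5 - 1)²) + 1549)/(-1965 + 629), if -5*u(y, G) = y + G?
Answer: -15517/13360 ≈ -1.1615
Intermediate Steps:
u(y, G) = -G/5 - y/5 (u(y, G) = -(y + G)/5 = -(G + y)/5 = -G/5 - y/5)
z(b, j) = 1/(5 + j) (z(b, j) = 1/(j + 5) = 1/(5 + j))
q(L) = 27/10 (q(L) = 3 + (-6/(5 + 5))/2 = 3 + (-6/10)/2 = 3 + ((⅒)*(-6))/2 = 3 + (½)*(-⅗) = 3 - 3/10 = 27/10)
(q((5 - 1)²) + 1549)/(-1965 + 629) = (27/10 + 1549)/(-1965 + 629) = (15517/10)/(-1336) = (15517/10)*(-1/1336) = -15517/13360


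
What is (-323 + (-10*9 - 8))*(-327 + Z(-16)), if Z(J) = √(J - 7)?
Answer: 137667 - 421*I*√23 ≈ 1.3767e+5 - 2019.0*I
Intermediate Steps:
Z(J) = √(-7 + J)
(-323 + (-10*9 - 8))*(-327 + Z(-16)) = (-323 + (-10*9 - 8))*(-327 + √(-7 - 16)) = (-323 + (-90 - 8))*(-327 + √(-23)) = (-323 - 98)*(-327 + I*√23) = -421*(-327 + I*√23) = 137667 - 421*I*√23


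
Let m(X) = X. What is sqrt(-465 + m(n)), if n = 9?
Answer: 2*I*sqrt(114) ≈ 21.354*I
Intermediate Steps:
sqrt(-465 + m(n)) = sqrt(-465 + 9) = sqrt(-456) = 2*I*sqrt(114)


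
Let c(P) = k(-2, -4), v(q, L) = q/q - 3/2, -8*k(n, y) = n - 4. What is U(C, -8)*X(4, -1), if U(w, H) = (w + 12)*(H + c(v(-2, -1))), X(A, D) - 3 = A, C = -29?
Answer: 3451/4 ≈ 862.75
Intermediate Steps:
X(A, D) = 3 + A
k(n, y) = 1/2 - n/8 (k(n, y) = -(n - 4)/8 = -(-4 + n)/8 = 1/2 - n/8)
v(q, L) = -1/2 (v(q, L) = 1 - 3*1/2 = 1 - 3/2 = -1/2)
c(P) = 3/4 (c(P) = 1/2 - 1/8*(-2) = 1/2 + 1/4 = 3/4)
U(w, H) = (12 + w)*(3/4 + H) (U(w, H) = (w + 12)*(H + 3/4) = (12 + w)*(3/4 + H))
U(C, -8)*X(4, -1) = (9 + 12*(-8) + (3/4)*(-29) - 8*(-29))*(3 + 4) = (9 - 96 - 87/4 + 232)*7 = (493/4)*7 = 3451/4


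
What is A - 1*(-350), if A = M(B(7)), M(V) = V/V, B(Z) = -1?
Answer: 351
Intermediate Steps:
M(V) = 1
A = 1
A - 1*(-350) = 1 - 1*(-350) = 1 + 350 = 351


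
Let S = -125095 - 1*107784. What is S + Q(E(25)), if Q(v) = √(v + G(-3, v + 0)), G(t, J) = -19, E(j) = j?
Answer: -232879 + √6 ≈ -2.3288e+5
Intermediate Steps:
Q(v) = √(-19 + v) (Q(v) = √(v - 19) = √(-19 + v))
S = -232879 (S = -125095 - 107784 = -232879)
S + Q(E(25)) = -232879 + √(-19 + 25) = -232879 + √6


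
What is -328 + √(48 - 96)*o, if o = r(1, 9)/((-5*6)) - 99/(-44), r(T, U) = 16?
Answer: -328 + 103*I*√3/15 ≈ -328.0 + 11.893*I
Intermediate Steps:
o = 103/60 (o = 16/((-5*6)) - 99/(-44) = 16/(-30) - 99*(-1/44) = 16*(-1/30) + 9/4 = -8/15 + 9/4 = 103/60 ≈ 1.7167)
-328 + √(48 - 96)*o = -328 + √(48 - 96)*(103/60) = -328 + √(-48)*(103/60) = -328 + (4*I*√3)*(103/60) = -328 + 103*I*√3/15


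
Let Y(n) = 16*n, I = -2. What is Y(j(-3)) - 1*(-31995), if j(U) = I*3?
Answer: 31899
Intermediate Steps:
j(U) = -6 (j(U) = -2*3 = -6)
Y(j(-3)) - 1*(-31995) = 16*(-6) - 1*(-31995) = -96 + 31995 = 31899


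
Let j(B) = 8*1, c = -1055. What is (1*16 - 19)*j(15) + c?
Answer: -1079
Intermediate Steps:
j(B) = 8
(1*16 - 19)*j(15) + c = (1*16 - 19)*8 - 1055 = (16 - 19)*8 - 1055 = -3*8 - 1055 = -24 - 1055 = -1079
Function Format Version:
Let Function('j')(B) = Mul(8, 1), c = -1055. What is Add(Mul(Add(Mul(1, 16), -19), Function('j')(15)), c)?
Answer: -1079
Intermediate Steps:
Function('j')(B) = 8
Add(Mul(Add(Mul(1, 16), -19), Function('j')(15)), c) = Add(Mul(Add(Mul(1, 16), -19), 8), -1055) = Add(Mul(Add(16, -19), 8), -1055) = Add(Mul(-3, 8), -1055) = Add(-24, -1055) = -1079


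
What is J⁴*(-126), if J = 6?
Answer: -163296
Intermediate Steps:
J⁴*(-126) = 6⁴*(-126) = 1296*(-126) = -163296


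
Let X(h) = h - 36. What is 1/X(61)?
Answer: 1/25 ≈ 0.040000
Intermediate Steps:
X(h) = -36 + h
1/X(61) = 1/(-36 + 61) = 1/25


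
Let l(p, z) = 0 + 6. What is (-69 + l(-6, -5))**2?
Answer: 3969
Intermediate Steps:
l(p, z) = 6
(-69 + l(-6, -5))**2 = (-69 + 6)**2 = (-63)**2 = 3969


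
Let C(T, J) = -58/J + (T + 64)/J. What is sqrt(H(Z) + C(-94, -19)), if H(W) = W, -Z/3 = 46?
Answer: I*sqrt(48146)/19 ≈ 11.549*I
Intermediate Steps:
C(T, J) = -58/J + (64 + T)/J
Z = -138 (Z = -3*46 = -138)
sqrt(H(Z) + C(-94, -19)) = sqrt(-138 + (6 - 94)/(-19)) = sqrt(-138 - 1/19*(-88)) = sqrt(-138 + 88/19) = sqrt(-2534/19) = I*sqrt(48146)/19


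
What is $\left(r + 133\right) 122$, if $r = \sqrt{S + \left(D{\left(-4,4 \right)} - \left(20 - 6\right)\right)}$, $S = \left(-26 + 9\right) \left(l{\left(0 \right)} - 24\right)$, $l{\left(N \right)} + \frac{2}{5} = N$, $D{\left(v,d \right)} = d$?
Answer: $16226 + \frac{244 \sqrt{2530}}{5} \approx 18681.0$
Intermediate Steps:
$l{\left(N \right)} = - \frac{2}{5} + N$
$S = \frac{2074}{5}$ ($S = \left(-26 + 9\right) \left(\left(- \frac{2}{5} + 0\right) - 24\right) = - 17 \left(- \frac{2}{5} - 24\right) = \left(-17\right) \left(- \frac{122}{5}\right) = \frac{2074}{5} \approx 414.8$)
$r = \frac{2 \sqrt{2530}}{5}$ ($r = \sqrt{\frac{2074}{5} + \left(4 - \left(20 - 6\right)\right)} = \sqrt{\frac{2074}{5} + \left(4 - 14\right)} = \sqrt{\frac{2074}{5} - 10} = \sqrt{\frac{2024}{5}} = \frac{2 \sqrt{2530}}{5} \approx 20.12$)
$\left(r + 133\right) 122 = \left(\frac{2 \sqrt{2530}}{5} + 133\right) 122 = \left(133 + \frac{2 \sqrt{2530}}{5}\right) 122 = 16226 + \frac{244 \sqrt{2530}}{5}$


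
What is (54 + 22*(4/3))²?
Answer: 62500/9 ≈ 6944.4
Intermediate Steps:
(54 + 22*(4/3))² = (54 + 88/3)² = (250/3)² = 62500/9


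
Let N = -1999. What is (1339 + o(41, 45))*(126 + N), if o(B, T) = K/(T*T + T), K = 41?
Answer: -5191527083/2070 ≈ -2.5080e+6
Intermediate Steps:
o(B, T) = 41/(T + T**2) (o(B, T) = 41/(T*T + T) = 41/(T**2 + T) = 41/(T + T**2))
(1339 + o(41, 45))*(126 + N) = (1339 + 41/(45*(1 + 45)))*(126 - 1999) = (1339 + 41*(1/45)/46)*(-1873) = (1339 + 41*(1/45)*(1/46))*(-1873) = (1339 + 41/2070)*(-1873) = (2771771/2070)*(-1873) = -5191527083/2070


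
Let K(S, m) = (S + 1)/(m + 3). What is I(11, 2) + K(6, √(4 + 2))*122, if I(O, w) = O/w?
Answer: 1719/2 - 854*√6/3 ≈ 162.21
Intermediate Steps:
K(S, m) = (1 + S)/(3 + m)
I(11, 2) + K(6, √(4 + 2))*122 = 11/2 + ((1 + 6)/(3 + √(4 + 2)))*122 = 11*(½) + (7/(3 + √6))*122 = 11/2 + (7/(3 + √6))*122 = 11/2 + 854/(3 + √6)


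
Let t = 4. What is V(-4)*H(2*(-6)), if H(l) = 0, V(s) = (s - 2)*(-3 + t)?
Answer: 0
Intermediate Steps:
V(s) = -2 + s (V(s) = (s - 2)*(-3 + 4) = (-2 + s)*1 = -2 + s)
V(-4)*H(2*(-6)) = (-2 - 4)*0 = -6*0 = 0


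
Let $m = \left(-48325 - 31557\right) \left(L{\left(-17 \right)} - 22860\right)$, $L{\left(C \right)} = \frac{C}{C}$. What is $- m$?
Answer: $-1826022638$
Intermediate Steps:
$L{\left(C \right)} = 1$
$m = 1826022638$ ($m = \left(-48325 - 31557\right) \left(1 - 22860\right) = \left(-79882\right) \left(-22859\right) = 1826022638$)
$- m = \left(-1\right) 1826022638 = -1826022638$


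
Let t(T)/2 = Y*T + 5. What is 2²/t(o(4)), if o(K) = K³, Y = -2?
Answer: -2/123 ≈ -0.016260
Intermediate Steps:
t(T) = 10 - 4*T (t(T) = 2*(-2*T + 5) = 2*(5 - 2*T) = 10 - 4*T)
2²/t(o(4)) = 2²/(10 - 4*4³) = 4/(10 - 4*64) = 4/(10 - 256) = 4/(-246) = 4*(-1/246) = -2/123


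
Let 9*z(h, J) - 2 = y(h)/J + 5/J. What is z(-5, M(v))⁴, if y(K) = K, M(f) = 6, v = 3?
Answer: 16/6561 ≈ 0.0024387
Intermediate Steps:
z(h, J) = 2/9 + 5/(9*J) + h/(9*J) (z(h, J) = 2/9 + (h/J + 5/J)/9 = 2/9 + (5/J + h/J)/9 = 2/9 + (5/(9*J) + h/(9*J)) = 2/9 + 5/(9*J) + h/(9*J))
z(-5, M(v))⁴ = ((⅑)*(5 - 5 + 2*6)/6)⁴ = ((⅑)*(⅙)*(5 - 5 + 12))⁴ = ((⅑)*(⅙)*12)⁴ = (2/9)⁴ = 16/6561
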